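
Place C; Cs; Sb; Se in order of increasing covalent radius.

Atomic radius shrinks across a period as nuclear charge pulls the same shell inward, and grows down a group as new shells are added.
Here both period and group differ, so the two effects have to be weighed against each other.
Se > C: the two effects oppose for this pair; the down-group effect wins (116 vs 75 pm).
Sb > Se: both effects reinforce here, so Sb is clearly the larger of the two.
Cs > Sb: both effects reinforce here, so Cs is clearly the larger of the two.
Tabulated atomic radius (pm): C 75, Se 116, Sb 140, Cs 232.
So from smallest to largest: C < Se < Sb < Cs.

C, Se, Sb, Cs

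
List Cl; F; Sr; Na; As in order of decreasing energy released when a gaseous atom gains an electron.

Cl > F > As > Na > Sr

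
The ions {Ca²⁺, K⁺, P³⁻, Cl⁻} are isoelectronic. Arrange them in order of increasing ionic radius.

All of these have 18 electrons, so size is governed by nuclear charge alone: the more protons, the stronger the pull on the same electron cloud, and the smaller the ion.
Nuclear charges: Ca²⁺ (Z=20), K⁺ (Z=19), Cl⁻ (Z=17), P³⁻ (Z=15).
Smallest to largest: Ca²⁺ < K⁺ < Cl⁻ < P³⁻.

Ca²⁺, K⁺, Cl⁻, P³⁻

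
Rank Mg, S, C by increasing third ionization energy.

The third ionization energy removes an electron from the +2 ion. For each element: Mg²⁺ is the bare [Ne] core; S²⁺ still has 4 valence electrons; C²⁺ still has 2 valence electrons.
Pulling an electron out of a noble-gas core costs far more than removing a remaining valence electron, so Mg sits at the high end of IE_3.
Valence configurations: S²⁺ [Ne]3s²3p², C²⁺ [He]2s².
The numbers (kJ/mol): Mg 7733, S 3357, C 4620.
Overall IE_3 order: S < C < Mg.

S < C < Mg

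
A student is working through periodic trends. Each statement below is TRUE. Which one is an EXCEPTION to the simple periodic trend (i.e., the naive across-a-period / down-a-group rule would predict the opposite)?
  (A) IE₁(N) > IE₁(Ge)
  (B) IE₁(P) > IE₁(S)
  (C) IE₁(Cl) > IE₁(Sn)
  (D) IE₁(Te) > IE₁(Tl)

The general trend: first ionization energy increases across a period and decreases down a group.
(A) N (period 2, group 15) vs Ge (period 4, group 14): the stated order agrees with the simple trend.
(B) P (period 3, group 15) vs S (period 3, group 16): the stated order contradicts the simple trend.
(C) Cl (period 3, group 17) vs Sn (period 5, group 14): the stated order agrees with the simple trend.
(D) Te (period 5, group 16) vs Tl (period 6, group 13): the stated order agrees with the simple trend.
The exception is (B): S (3p⁴) ionizes more easily than half-filled P (3p³) because the paired 3p electron in S is pushed out by e⁻–e⁻ repulsion.

(B)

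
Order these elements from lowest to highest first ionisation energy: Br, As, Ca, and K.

K < Ca < As < Br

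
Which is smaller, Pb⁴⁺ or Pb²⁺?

Both ions have Z = 82 protons, but Pb⁴⁺ has lost more electrons, so its remaining electrons feel a larger effective nuclear charge per electron and are pulled in more tightly.
Higher positive charge → smaller ion, so Pb²⁺ > Pb⁴⁺.

Pb⁴⁺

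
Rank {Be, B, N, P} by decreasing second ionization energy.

IE_2 is the cost of taking one more electron from the +1 cation: Be⁺ still has 1 valence electron; B⁺ still has 2 valence electrons; N⁺ still has 4 valence electrons; P⁺ still has 4 valence electrons.
All are still removing valence electrons, so compare the +1 ions as you would atoms: IE_2 generally rises across a period (higher Z_eff) and falls down a group (larger shell), subject to the usual subshell exceptions.
Valence configurations: Be⁺ [He]2s¹, B⁺ [He]2s², N⁺ [He]2s²2p², P⁺ [Ne]3s²3p².
The numbers (kJ/mol): Be 1757, B 2427, N 2856, P 1907.
So the second ionization energies run Be < P < B < N.

N > B > P > Be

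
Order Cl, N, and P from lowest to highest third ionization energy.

IE_3 is the cost of taking one more electron from the +2 cation: Cl²⁺ still has 5 valence electrons; N²⁺ still has 3 valence electrons; P²⁺ still has 3 valence electrons.
All are still removing valence electrons, so compare the +2 ions as you would atoms: IE_3 generally rises across a period (higher Z_eff) and falls down a group (larger shell), subject to the usual subshell exceptions.
Valence configurations: Cl²⁺ [Ne]3s²3p³, N²⁺ [He]2s²2p¹, P²⁺ [Ne]3s²3p¹.
The numbers (kJ/mol): Cl 3822, N 4578, P 2914.
Putting it together, IE_3: P < Cl < N.

P < Cl < N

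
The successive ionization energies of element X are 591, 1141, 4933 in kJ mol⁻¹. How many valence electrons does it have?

2

Look for the largest jump between consecutive ionization energies: IE3/IE2 ≈ 4.3, far larger than any earlier ratio.
That jump marks the point where a core electron is being removed. So the atom has 2 valence electrons.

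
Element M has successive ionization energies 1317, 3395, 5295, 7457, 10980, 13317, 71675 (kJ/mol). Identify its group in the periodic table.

Look for the largest jump between consecutive ionization energies: IE7/IE6 ≈ 5.4, far larger than any earlier ratio.
That jump marks the point where a core electron is being removed. So the atom has 6 valence electrons.
A main-group element with 6 valence electrons is in group 16.

Group 16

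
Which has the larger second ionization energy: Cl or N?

After 1 electron has been removed, what remains? Cl⁺ still has 6 valence electrons; N⁺ still has 4 valence electrons.
All are still removing valence electrons, so compare the +1 ions as you would atoms: IE_2 generally rises across a period (higher Z_eff) and falls down a group (larger shell), subject to the usual subshell exceptions.
Valence configurations: Cl⁺ [Ne]3s²3p⁴, N⁺ [He]2s²2p².
Tabulated IE_2 (kJ/mol): Cl 2298, N 2856.
Putting it together, IE_2: Cl < N.

N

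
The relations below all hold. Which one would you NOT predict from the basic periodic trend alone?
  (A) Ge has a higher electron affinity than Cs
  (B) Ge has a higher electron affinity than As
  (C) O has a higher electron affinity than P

(B)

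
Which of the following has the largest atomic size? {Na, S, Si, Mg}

Na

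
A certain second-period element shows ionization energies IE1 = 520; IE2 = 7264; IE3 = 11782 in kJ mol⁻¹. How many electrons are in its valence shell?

1

Look for the largest jump between consecutive ionization energies: IE2/IE1 ≈ 14.0, far larger than any earlier ratio.
That jump marks the point where a core electron is being removed. So the atom has 1 valence electron.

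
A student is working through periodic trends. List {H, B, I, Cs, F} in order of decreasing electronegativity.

F > I > H > B > Cs

H is in period 1, group 1; B is in period 2, group 13; F is in period 2, group 17; I is in period 5, group 17; Cs is in period 6, group 1.
Smaller atoms with higher effective nuclear charge are more electronegative.
Neither a single period nor a single group — weigh both effects.
B > Cs: both effects reinforce here, so B is clearly the higher of the two.
H > B: the two effects oppose for this pair; the down-group effect wins (2.20 vs 2.04).
I > H: the two effects oppose for this pair; the across-period effect wins (2.66 vs 2.20).
F > I: F sits above I in group 17, so the down-group effect alone puts F higher.
For reference (Pauling): H 2.20, B 2.04, F 3.98, I 2.66, Cs 0.79.
So from highest to lowest: F > I > H > B > Cs.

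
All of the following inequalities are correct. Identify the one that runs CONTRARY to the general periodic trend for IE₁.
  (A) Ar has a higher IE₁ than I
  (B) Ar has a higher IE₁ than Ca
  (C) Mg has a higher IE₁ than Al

(C)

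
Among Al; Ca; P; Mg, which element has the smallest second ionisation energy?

Ca

After 1 electron has been removed, what remains? Al⁺ still has 2 valence electrons; Ca⁺ still has 1 valence electron; P⁺ still has 4 valence electrons; Mg⁺ still has 1 valence electron.
All are still removing valence electrons, so compare the +1 ions as you would atoms: IE_2 generally rises across a period (higher Z_eff) and falls down a group (larger shell), subject to the usual subshell exceptions.
Valence configurations: Al⁺ [Ne]3s², Ca⁺ [Ar]4s¹, P⁺ [Ne]3s²3p², Mg⁺ [Ne]3s¹.
Approximate IE_2 values (kJ/mol): Al 1817, Ca 1145, P 1907, Mg 1451.
Overall IE_2 order: Ca < Mg < Al < P.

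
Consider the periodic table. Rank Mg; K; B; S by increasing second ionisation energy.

The second ionization energy removes an electron from the +1 ion. For each element: Mg⁺ still has 1 valence electron; K⁺ is the bare [Ar] core; B⁺ still has 2 valence electrons; S⁺ still has 5 valence electrons.
Breaking into a closed-shell core is much more expensive than removing a leftover valence electron — K has the largest IE_2 here.
Valence configurations: Mg⁺ [Ne]3s¹, B⁺ [He]2s², S⁺ [Ne]3s²3p³.
Tabulated IE_2 (kJ/mol): Mg 1451, K 3052, B 2427, S 2252.
So the second ionization energies run Mg < S < B < K.

Mg < S < B < K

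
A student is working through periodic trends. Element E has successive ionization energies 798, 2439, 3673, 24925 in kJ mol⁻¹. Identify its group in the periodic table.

Look for the largest jump between consecutive ionization energies: IE4/IE3 ≈ 6.8, far larger than any earlier ratio.
That jump marks the point where a core electron is being removed. So the atom has 3 valence electrons.
A main-group element with 3 valence electrons is in group 13.

Group 13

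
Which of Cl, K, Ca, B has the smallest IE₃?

B

After 2 electrons have been removed, what remains? Cl²⁺ still has 5 valence electrons; K²⁺ is already 1 electron into the core; Ca²⁺ is the bare [Ar] core; B²⁺ still has 1 valence electron.
Core electrons are held far more tightly than valence electrons, so K and Ca top the IE_3 order.
Valence configurations: Cl²⁺ [Ne]3s²3p³, B²⁺ [He]2s¹.
The numbers (kJ/mol): Cl 3822, K 4420, Ca 4912, B 3660.
Hence IE_3: B < Cl < K < Ca.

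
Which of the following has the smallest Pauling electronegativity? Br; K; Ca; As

K

K is in period 4, group 1; Ca is in period 4, group 2; As is in period 4, group 15; Br is in period 4, group 17.
EN rises left→right (higher Z_eff, smaller atoms) and falls top→bottom (larger, more shielded atoms).
All lie in period 4, so electronegativity increases left to right.
The smallest Pauling electronegativity among these belongs to K.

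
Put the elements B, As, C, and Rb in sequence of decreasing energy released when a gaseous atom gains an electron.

B is in period 2, group 13; C is in period 2, group 14; As is in period 4, group 15; Rb is in period 5, group 1.
EA tends to increase across a period and decrease down a group, though the pattern is less regular than for IE or radius.
These span different periods and groups, so the two trends combine.
Rb > B: this pair runs against the simple trend — see the exception note.
As > Rb: relative to Rb, both the across-period and down-group shifts push As's electron affinity up.
C > As: period and group pull opposite ways; the down-group shift dominates (122 vs 78 kJ/mol).
Note the exception: Rb has a higher electron affinity than B, contrary to the simple trend — B's ns²np¹ configuration gives only a small electron affinity — the sparsely filled np subshell binds an added electron weakly.
Approximate values (kJ/mol): B 27, C 122, As 78, Rb 47.
So from highest to lowest: C > As > Rb > B.

C > As > Rb > B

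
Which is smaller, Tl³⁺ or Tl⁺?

Tl³⁺

Both ions have Z = 81 protons, but Tl³⁺ has lost more electrons, so its remaining electrons feel a larger effective nuclear charge per electron and are pulled in more tightly.
Higher positive charge → smaller ion, so Tl⁺ > Tl³⁺.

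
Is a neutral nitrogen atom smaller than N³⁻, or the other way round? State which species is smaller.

N

Forming N³⁻ adds 3 electrons to N. More electron–electron repulsion in the same shell, with unchanged nuclear charge, lets the cloud expand.
An anion is larger than its parent atom: N³⁻ > N.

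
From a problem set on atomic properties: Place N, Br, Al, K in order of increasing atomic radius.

N < Br < Al < K

N is in period 2, group 15; Al is in period 3, group 13; K is in period 4, group 1; Br is in period 4, group 17.
Radius decreases left→right (rising Z_eff, same n) and increases top→bottom (higher n).
Neither a single period nor a single group — weigh both effects.
Br > N: the two effects oppose for this pair; the down-group effect wins (114 vs 71 pm).
Al > Br: period and group pull opposite ways; the across-period shift dominates (126 vs 114 pm).
K > Al: both effects reinforce here, so K is clearly the larger of the two.
For reference (pm): N 71, Al 126, K 196, Br 114.
So from smallest to largest: N < Br < Al < K.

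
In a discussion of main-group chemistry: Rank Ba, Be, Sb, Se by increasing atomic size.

Radius decreases left→right (rising Z_eff, same n) and increases top→bottom (higher n).
Here both period and group differ, so the two effects have to be weighed against each other.
Se > Be: the two effects oppose for this pair; the down-group effect wins (116 vs 102 pm).
Sb > Se: both effects reinforce here, so Sb is clearly the larger of the two.
Ba > Sb: relative to Sb, both the across-period and down-group shifts push Ba's atomic radius up.
Approximate values (pm): Be 102, Se 116, Sb 140, Ba 196.
So from smallest to largest: Be < Se < Sb < Ba.

Be, Se, Sb, Ba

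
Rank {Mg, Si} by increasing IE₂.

IE_2 is the cost of taking one more electron from the +1 cation: Mg⁺ still has 1 valence electron; Si⁺ still has 3 valence electrons.
All are still removing valence electrons, so compare the +1 ions as you would atoms: IE_2 generally rises across a period (higher Z_eff) and falls down a group (larger shell), subject to the usual subshell exceptions.
Valence configurations: Mg⁺ [Ne]3s¹, Si⁺ [Ne]3s²3p¹.
Approximate IE_2 values (kJ/mol): Mg 1451, Si 1577.
Hence IE_2: Mg < Si.

Mg, Si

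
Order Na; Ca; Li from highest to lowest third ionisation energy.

The third ionization energy removes an electron from the +2 ion. For each element: Na²⁺ is already 1 electron into the core; Ca²⁺ is the bare [Ar] core; Li²⁺ is already 1 electron into the core.
All of these are removing an electron from a noble-gas core or deeper; the smaller core (lower principal quantum number) is held far more tightly, and within a period the higher nuclear charge binds the same core more tightly.
The numbers (kJ/mol): Na 6910, Ca 4912, Li 11815.
So the third ionization energies run Ca < Na < Li.

Li, Na, Ca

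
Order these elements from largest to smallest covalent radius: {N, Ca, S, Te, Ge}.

Ca > Te > Ge > S > N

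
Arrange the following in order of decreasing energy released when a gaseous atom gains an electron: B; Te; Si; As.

Te > Si > As > B

B is in period 2, group 13; Si is in period 3, group 14; As is in period 4, group 15; Te is in period 5, group 16.
Atoms with high Z_eff and room in the valence shell (especially the halogens) have the most exothermic electron affinities.
A diagonal step moves right (one effect) and down (the opposite effect) at once.
As > B: period and group pull opposite ways; the across-period shift dominates (78 vs 27 kJ/mol).
Si > As: period and group pull opposite ways; the down-group shift dominates (134 vs 78 kJ/mol).
Te > Si: the two effects oppose for this pair; the across-period effect wins (190 vs 134 kJ/mol).
Approximate values (kJ/mol): B 27, Si 134, As 78, Te 190.
So from highest to lowest: Te > Si > As > B.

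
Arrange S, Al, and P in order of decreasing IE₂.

S > P > Al

The second ionization energy removes an electron from the +1 ion. For each element: S⁺ still has 5 valence electrons; Al⁺ still has 2 valence electrons; P⁺ still has 4 valence electrons.
All are still removing valence electrons, so compare the +1 ions as you would atoms: IE_2 generally rises across a period (higher Z_eff) and falls down a group (larger shell), subject to the usual subshell exceptions.
Valence configurations: S⁺ [Ne]3s²3p³, Al⁺ [Ne]3s², P⁺ [Ne]3s²3p².
Approximate IE_2 values (kJ/mol): S 2252, Al 1817, P 1907.
Hence IE_2: Al < P < S.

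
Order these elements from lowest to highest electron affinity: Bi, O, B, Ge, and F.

B, Bi, Ge, O, F

B is in period 2, group 13; O is in period 2, group 16; F is in period 2, group 17; Ge is in period 4, group 14; Bi is in period 6, group 15.
Atoms with high Z_eff and room in the valence shell (especially the halogens) have the most exothermic electron affinities.
Here both period and group differ, so the two effects have to be weighed against each other.
Bi > B: the two effects oppose for this pair; the across-period effect wins (91 vs 27 kJ/mol).
Ge > Bi: period and group pull opposite ways; the down-group shift dominates (119 vs 91 kJ/mol).
O > Ge: relative to Ge, both the across-period and down-group shifts push O's electron affinity up.
F > O: F lies to the right of O in period 2, so the across-period effect alone puts F higher.
For reference (kJ/mol): B 27, O 141, F 328, Ge 119, Bi 91.
So from lowest to highest: B < Bi < Ge < O < F.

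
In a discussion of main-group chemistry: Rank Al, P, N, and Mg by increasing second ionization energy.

IE_2 is the cost of taking one more electron from the +1 cation: Al⁺ still has 2 valence electrons; P⁺ still has 4 valence electrons; N⁺ still has 4 valence electrons; Mg⁺ still has 1 valence electron.
All are still removing valence electrons, so compare the +1 ions as you would atoms: IE_2 generally rises across a period (higher Z_eff) and falls down a group (larger shell), subject to the usual subshell exceptions.
Valence configurations: Al⁺ [Ne]3s², P⁺ [Ne]3s²3p², N⁺ [He]2s²2p², Mg⁺ [Ne]3s¹.
Approximate IE_2 values (kJ/mol): Al 1817, P 1907, N 2856, Mg 1451.
So the second ionization energies run Mg < Al < P < N.

Mg < Al < P < N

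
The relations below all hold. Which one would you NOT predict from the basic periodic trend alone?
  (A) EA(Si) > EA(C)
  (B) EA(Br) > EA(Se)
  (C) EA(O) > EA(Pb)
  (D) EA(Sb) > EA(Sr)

(A)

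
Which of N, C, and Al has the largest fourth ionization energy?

Al

The fourth ionization energy removes an electron from the +3 ion. For each element: N³⁺ still has 2 valence electrons; C³⁺ still has 1 valence electron; Al³⁺ is the bare [Ne] core.
Breaking into a closed-shell core is much more expensive than removing a leftover valence electron — Al has the largest IE_4 here.
Valence configurations: N³⁺ [He]2s², C³⁺ [He]2s¹.
Approximate IE_4 values (kJ/mol): N 7475, C 6223, Al 11577.
Hence IE_4: C < N < Al.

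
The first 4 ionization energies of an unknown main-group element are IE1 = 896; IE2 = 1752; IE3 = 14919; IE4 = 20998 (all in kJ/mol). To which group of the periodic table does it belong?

Group 2

Look for the largest jump between consecutive ionization energies: IE3/IE2 ≈ 8.5, far larger than any earlier ratio.
That jump marks the point where a core electron is being removed. So the atom has 2 valence electrons.
A main-group element with 2 valence electrons is in group 2.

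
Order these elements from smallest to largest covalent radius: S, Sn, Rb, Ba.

S < Sn < Ba < Rb

Radius decreases left→right (rising Z_eff, same n) and increases top→bottom (higher n).
Here both period and group differ, so the two effects have to be weighed against each other.
Sn > S: relative to S, both the across-period and down-group shifts push Sn's atomic radius up.
Ba > Sn: both effects reinforce here, so Ba is clearly the larger of the two.
Rb > Ba: period and group pull opposite ways; the across-period shift dominates (210 vs 196 pm).
Tabulated atomic radius (pm): S 103, Rb 210, Sn 140, Ba 196.
So from smallest to largest: S < Sn < Ba < Rb.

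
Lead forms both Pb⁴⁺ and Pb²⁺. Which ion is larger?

Pb²⁺

Both ions have Z = 82 protons, but Pb⁴⁺ has lost more electrons, so its remaining electrons feel a larger effective nuclear charge per electron and are pulled in more tightly.
Higher positive charge → smaller ion, so Pb²⁺ > Pb⁴⁺.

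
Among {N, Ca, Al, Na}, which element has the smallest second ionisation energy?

After 1 electron has been removed, what remains? N⁺ still has 4 valence electrons; Ca⁺ still has 1 valence electron; Al⁺ still has 2 valence electrons; Na⁺ is the bare [Ne] core.
Core electrons are held far more tightly than valence electrons, so Na tops the IE_2 order.
Valence configurations: N⁺ [He]2s²2p², Ca⁺ [Ar]4s¹, Al⁺ [Ne]3s².
Approximate IE_2 values (kJ/mol): N 2856, Ca 1145, Al 1817, Na 4562.
Hence IE_2: Ca < Al < N < Na.

Ca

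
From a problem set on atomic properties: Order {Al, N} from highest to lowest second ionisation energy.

N, Al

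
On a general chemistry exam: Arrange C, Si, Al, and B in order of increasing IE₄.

The fourth ionization energy removes an electron from the +3 ion. For each element: C³⁺ still has 1 valence electron; Si³⁺ still has 1 valence electron; Al³⁺ is the bare [Ne] core; B³⁺ is the bare [He] core.
Pulling an electron out of a noble-gas core costs far more than removing a remaining valence electron, so Al and B sit at the high end of IE_4.
Valence configurations: C³⁺ [He]2s¹, Si³⁺ [Ne]3s¹.
Approximate IE_4 values (kJ/mol): C 6223, Si 4356, Al 11577, B 25026.
Putting it together, IE_4: Si < C < Al < B.

Si, C, Al, B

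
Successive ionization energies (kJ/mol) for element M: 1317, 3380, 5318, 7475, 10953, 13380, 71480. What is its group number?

Look for the largest jump between consecutive ionization energies: IE7/IE6 ≈ 5.3, far larger than any earlier ratio.
That jump marks the point where a core electron is being removed. So the atom has 6 valence electrons.
A main-group element with 6 valence electrons is in group 16.

Group 16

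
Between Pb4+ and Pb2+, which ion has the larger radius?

Both ions have Z = 82 protons, but Pb4+ has lost more electrons, so its remaining electrons feel a larger effective nuclear charge per electron and are pulled in more tightly.
Higher positive charge → smaller ion, so Pb2+ > Pb4+.

Pb2+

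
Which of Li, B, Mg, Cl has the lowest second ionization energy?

Mg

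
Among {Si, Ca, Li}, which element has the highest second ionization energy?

IE_2 is the cost of taking one more electron from the +1 cation: Si⁺ still has 3 valence electrons; Ca⁺ still has 1 valence electron; Li⁺ is the bare [He] core.
Pulling an electron out of a noble-gas core costs far more than removing a remaining valence electron, so Li sits at the high end of IE_2.
Valence configurations: Si⁺ [Ne]3s²3p¹, Ca⁺ [Ar]4s¹.
Tabulated IE_2 (kJ/mol): Si 1577, Ca 1145, Li 7298.
Hence IE_2: Ca < Si < Li.

Li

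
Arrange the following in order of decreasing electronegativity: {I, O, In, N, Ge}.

N is in period 2, group 15; O is in period 2, group 16; Ge is in period 4, group 14; In is in period 5, group 13; I is in period 5, group 17.
EN rises left→right (higher Z_eff, smaller atoms) and falls top→bottom (larger, more shielded atoms).
These span different periods and groups, so the two trends combine.
Ge > In: both effects reinforce here, so Ge is clearly the higher of the two.
I > Ge: the two effects oppose for this pair; the across-period effect wins (2.66 vs 2.01).
N > I: period and group pull opposite ways; the down-group shift dominates (3.04 vs 2.66).
O > N: both are in period 2; the period trend gives O the larger value.
Approximate values (Pauling): N 3.04, O 3.44, Ge 2.01, In 1.78, I 2.66.
So from highest to lowest: O > N > I > Ge > In.

O > N > I > Ge > In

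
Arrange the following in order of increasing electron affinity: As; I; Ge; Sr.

Electron affinity generally becomes more exothermic across a period toward the halogens and less exothermic down a group.
These span different periods and groups, so the two trends combine.
As > Sr: both effects reinforce here, so As is clearly the higher of the two.
Ge > As: this pair runs against the simple trend — see the exception note.
I > Ge: period and group pull opposite ways; the across-period shift dominates (295 vs 119 kJ/mol).
Note the exception: Ge has a higher electron affinity than As, contrary to the simple trend — adding an electron to As's half-filled 4p³ is unfavourable, so Ge (4p²) has the more exothermic EA.
Approximate values (kJ/mol): Ge 119, As 78, Sr 5, I 295.
So from lowest to highest: Sr < As < Ge < I.

Sr < As < Ge < I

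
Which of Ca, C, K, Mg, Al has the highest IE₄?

Al

Consider each +3 ion: Ca³⁺ is already 1 electron into the core; C³⁺ still has 1 valence electron; K³⁺ is already 2 electrons into the core; Mg³⁺ is already 1 electron into the core; Al³⁺ is the bare [Ne] core.
Usually core removal costs more than valence removal, but here the competition is close: a tightly held n=2 valence electron can cost more to remove than an n=3 core electron, so the actual values have to decide it.
Approximate IE_4 values (kJ/mol): Ca 6491, C 6223, K 5877, Mg 10543, Al 11577.
Overall IE_4 order: K < C < Ca < Mg < Al.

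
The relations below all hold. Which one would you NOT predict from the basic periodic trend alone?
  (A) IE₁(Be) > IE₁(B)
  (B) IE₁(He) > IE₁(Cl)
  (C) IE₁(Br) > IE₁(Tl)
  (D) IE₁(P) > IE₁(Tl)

The general trend: IE₁ increases across a period and decreases down a group.
(A) Be (period 2, group 2) vs B (period 2, group 13): the stated order contradicts the simple trend.
(B) He (period 1, group 18) vs Cl (period 3, group 17): the stated order agrees with the simple trend.
(C) Br (period 4, group 17) vs Tl (period 6, group 13): the stated order agrees with the simple trend.
(D) P (period 3, group 15) vs Tl (period 6, group 13): the stated order agrees with the simple trend.
The exception is (A): removing B's lone 2p electron is easier than breaking Be's filled 2s².

(A)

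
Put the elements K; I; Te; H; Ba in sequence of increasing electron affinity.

H is in period 1, group 1; K is in period 4, group 1; Te is in period 5, group 16; I is in period 5, group 17; Ba is in period 6, group 2.
Electron affinity generally becomes more exothermic across a period toward the halogens and less exothermic down a group.
Neither a single period nor a single group — weigh both effects.
K > Ba: period and group pull opposite ways; the down-group shift dominates (48 vs 14 kJ/mol).
H > K: they share group 1; the group trend gives H the larger value.
Te > H: period and group pull opposite ways; the across-period shift dominates (190 vs 73 kJ/mol).
I > Te: I lies to the right of Te in period 5, so the across-period effect alone puts I higher.
Tabulated electron affinity (kJ/mol): H 73, K 48, Te 190, I 295, Ba 14.
So from lowest to highest: Ba < K < H < Te < I.

Ba < K < H < Te < I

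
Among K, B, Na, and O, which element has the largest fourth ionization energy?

B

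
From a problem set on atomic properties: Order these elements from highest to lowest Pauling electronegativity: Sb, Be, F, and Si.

F > Sb > Si > Be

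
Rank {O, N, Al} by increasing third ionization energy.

After 2 electrons have been removed, what remains? O²⁺ still has 4 valence electrons; N²⁺ still has 3 valence electrons; Al²⁺ still has 1 valence electron.
All are still removing valence electrons, so compare the +2 ions as you would atoms: IE_3 generally rises across a period (higher Z_eff) and falls down a group (larger shell), subject to the usual subshell exceptions.
Valence configurations: O²⁺ [He]2s²2p², N²⁺ [He]2s²2p¹, Al²⁺ [Ne]3s¹.
Approximate IE_3 values (kJ/mol): O 5300, N 4578, Al 2745.
Putting it together, IE_3: Al < N < O.

Al < N < O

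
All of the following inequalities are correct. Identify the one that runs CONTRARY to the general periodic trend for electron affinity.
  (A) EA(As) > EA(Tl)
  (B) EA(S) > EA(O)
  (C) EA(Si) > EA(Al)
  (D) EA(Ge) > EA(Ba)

(B)

The general trend: electron affinity increases across a period and decreases down a group.
(A) As (period 4, group 15) vs Tl (period 6, group 13): the stated order agrees with the simple trend.
(B) S (period 3, group 16) vs O (period 2, group 16): the stated order contradicts the simple trend.
(C) Si (period 3, group 14) vs Al (period 3, group 13): the stated order agrees with the simple trend.
(D) Ge (period 4, group 14) vs Ba (period 6, group 2): the stated order agrees with the simple trend.
The exception is (B): the compact 2p subshell of O repels the added electron more than S's larger 3p does.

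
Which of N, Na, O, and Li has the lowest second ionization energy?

N

IE_2 is the cost of taking one more electron from the +1 cation: N⁺ still has 4 valence electrons; Na⁺ is the bare [Ne] core; O⁺ still has 5 valence electrons; Li⁺ is the bare [He] core.
Pulling an electron out of a noble-gas core costs far more than removing a remaining valence electron, so Na and Li sit at the high end of IE_2.
Valence configurations: N⁺ [He]2s²2p², O⁺ [He]2s²2p³.
Tabulated IE_2 (kJ/mol): N 2856, Na 4562, O 3388, Li 7298.
Hence IE_2: N < O < Na < Li.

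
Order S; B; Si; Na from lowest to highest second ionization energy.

Si, S, B, Na

IE_2 is the cost of taking one more electron from the +1 cation: S⁺ still has 5 valence electrons; B⁺ still has 2 valence electrons; Si⁺ still has 3 valence electrons; Na⁺ is the bare [Ne] core.
Breaking into a closed-shell core is much more expensive than removing a leftover valence electron — Na has the largest IE_2 here.
Valence configurations: S⁺ [Ne]3s²3p³, B⁺ [He]2s², Si⁺ [Ne]3s²3p¹.
The numbers (kJ/mol): S 2252, B 2427, Si 1577, Na 4562.
Putting it together, IE_2: Si < S < B < Na.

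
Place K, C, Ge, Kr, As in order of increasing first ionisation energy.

K < Ge < As < C < Kr

C is in period 2, group 14; K is in period 4, group 1; Ge is in period 4, group 14; As is in period 4, group 15; Kr is in period 4, group 18.
Removing the outermost electron gets harder across a period and easier down a group.
Here both period and group differ, so the two effects have to be weighed against each other.
Ge > K: both are in period 4; the period trend gives Ge the larger value.
As > Ge: both are in period 4; the period trend gives As the larger value.
C > As: the two effects oppose for this pair; the down-group effect wins (1086 vs 947 kJ/mol).
Kr > C: period and group pull opposite ways; the across-period shift dominates (1351 vs 1086 kJ/mol).
For reference (kJ/mol): C 1086, K 419, Ge 762, As 947, Kr 1351.
So from lowest to highest: K < Ge < As < C < Kr.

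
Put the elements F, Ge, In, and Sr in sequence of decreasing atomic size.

Sr, In, Ge, F

F is in period 2, group 17; Ge is in period 4, group 14; Sr is in period 5, group 2; In is in period 5, group 13.
Radius decreases left→right (rising Z_eff, same n) and increases top→bottom (higher n).
Neither a single period nor a single group — weigh both effects.
Ge > F: both effects reinforce here, so Ge is clearly the larger of the two.
In > Ge: relative to Ge, both the across-period and down-group shifts push In's atomic radius up.
Sr > In: Sr lies to the left of In in period 5, so the across-period effect alone puts Sr larger.
For reference (pm): F 64, Ge 121, Sr 185, In 142.
So from largest to smallest: Sr > In > Ge > F.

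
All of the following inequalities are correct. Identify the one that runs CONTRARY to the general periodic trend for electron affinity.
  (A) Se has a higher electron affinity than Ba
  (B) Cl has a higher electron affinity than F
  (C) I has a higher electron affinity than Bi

The general trend: electron affinity increases across a period and decreases down a group.
(A) Se (period 4, group 16) vs Ba (period 6, group 2): the stated order agrees with the simple trend.
(B) Cl (period 3, group 17) vs F (period 2, group 17): the stated order contradicts the simple trend.
(C) I (period 5, group 17) vs Bi (period 6, group 15): the stated order agrees with the simple trend.
The exception is (B): F's small 2p subshell makes the incoming electron feel strong e⁻–e⁻ repulsion, so Cl actually releases more energy on gaining an electron.

(B)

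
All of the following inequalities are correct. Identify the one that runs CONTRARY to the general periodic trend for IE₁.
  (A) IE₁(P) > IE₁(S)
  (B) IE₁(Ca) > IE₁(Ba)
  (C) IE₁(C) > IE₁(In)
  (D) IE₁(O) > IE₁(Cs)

(A)

The general trend: IE₁ increases across a period and decreases down a group.
(A) P (period 3, group 15) vs S (period 3, group 16): the stated order contradicts the simple trend.
(B) Ca (period 4, group 2) vs Ba (period 6, group 2): the stated order agrees with the simple trend.
(C) C (period 2, group 14) vs In (period 5, group 13): the stated order agrees with the simple trend.
(D) O (period 2, group 16) vs Cs (period 6, group 1): the stated order agrees with the simple trend.
The exception is (A): S (3p⁴) ionizes more easily than half-filled P (3p³) because the paired 3p electron in S is pushed out by e⁻–e⁻ repulsion.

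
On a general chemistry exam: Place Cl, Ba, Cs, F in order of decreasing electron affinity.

Cl, F, Cs, Ba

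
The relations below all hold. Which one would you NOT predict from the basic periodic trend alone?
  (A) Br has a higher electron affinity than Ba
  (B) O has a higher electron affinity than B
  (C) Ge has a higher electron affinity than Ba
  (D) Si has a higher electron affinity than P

The general trend: electron affinity increases across a period and decreases down a group.
(A) Br (period 4, group 17) vs Ba (period 6, group 2): the stated order agrees with the simple trend.
(B) O (period 2, group 16) vs B (period 2, group 13): the stated order agrees with the simple trend.
(C) Ge (period 4, group 14) vs Ba (period 6, group 2): the stated order agrees with the simple trend.
(D) Si (period 3, group 14) vs P (period 3, group 15): the stated order contradicts the simple trend.
The exception is (D): adding an electron to P's half-filled 3p³ is unfavourable, so Si (3p²) has the more exothermic EA.

(D)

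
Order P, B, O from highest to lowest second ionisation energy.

O > B > P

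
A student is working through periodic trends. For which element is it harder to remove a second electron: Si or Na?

Consider each +1 ion: Si⁺ still has 3 valence electrons; Na⁺ is the bare [Ne] core.
Breaking into a closed-shell core is much more expensive than removing a leftover valence electron — Na has the largest IE_2 here.
Tabulated IE_2 (kJ/mol): Si 1577, Na 4562.
Putting it together, IE_2: Si < Na.

Na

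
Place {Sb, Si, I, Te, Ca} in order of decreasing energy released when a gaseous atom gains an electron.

Si is in period 3, group 14; Ca is in period 4, group 2; Sb is in period 5, group 15; Te is in period 5, group 16; I is in period 5, group 17.
Atoms with high Z_eff and room in the valence shell (especially the halogens) have the most exothermic electron affinities.
Neither a single period nor a single group — weigh both effects.
Sb > Ca: period and group pull opposite ways; the across-period shift dominates (103 vs 2 kJ/mol).
Si > Sb: period and group pull opposite ways; the down-group shift dominates (134 vs 103 kJ/mol).
Te > Si: period and group pull opposite ways; the across-period shift dominates (190 vs 134 kJ/mol).
I > Te: both are in period 5; the period trend gives I the larger value.
Tabulated electron affinity (kJ/mol): Si 134, Ca 2, Sb 103, Te 190, I 295.
So from highest to lowest: I > Te > Si > Sb > Ca.

I, Te, Si, Sb, Ca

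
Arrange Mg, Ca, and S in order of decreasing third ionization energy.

Mg > Ca > S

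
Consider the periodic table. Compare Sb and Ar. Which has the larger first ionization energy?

Ar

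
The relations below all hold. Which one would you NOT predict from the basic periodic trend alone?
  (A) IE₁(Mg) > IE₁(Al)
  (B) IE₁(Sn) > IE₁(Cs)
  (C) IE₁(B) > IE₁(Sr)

(A)

The general trend: first ionization energy increases across a period and decreases down a group.
(A) Mg (period 3, group 2) vs Al (period 3, group 13): the stated order contradicts the simple trend.
(B) Sn (period 5, group 14) vs Cs (period 6, group 1): the stated order agrees with the simple trend.
(C) B (period 2, group 13) vs Sr (period 5, group 2): the stated order agrees with the simple trend.
The exception is (A): Al's single 3p electron is easier to remove than one from Mg's filled 3s².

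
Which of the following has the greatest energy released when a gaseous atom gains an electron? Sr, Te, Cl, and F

Cl

Adding an electron releases more energy for atoms nearer the top right (short of the noble gases).
Here both period and group differ, so the two effects have to be weighed against each other.
Te > Sr: both are in period 5; the period trend gives Te the larger value.
F > Te: relative to Te, both the across-period and down-group shifts push F's electron affinity up.
Cl > F: this pair runs against the simple trend — see the exception note.
Note the exception: Cl has a higher electron affinity than F, contrary to the simple trend — F's small 2p subshell makes the incoming electron feel strong e⁻–e⁻ repulsion, so Cl actually releases more energy on gaining an electron.
Approximate values (kJ/mol): F 328, Cl 349, Sr 5, Te 190.
The greatest energy released when a gaseous atom gains an electron among these belongs to Cl.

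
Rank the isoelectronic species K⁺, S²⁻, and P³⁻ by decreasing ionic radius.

P³⁻ > S²⁻ > K⁺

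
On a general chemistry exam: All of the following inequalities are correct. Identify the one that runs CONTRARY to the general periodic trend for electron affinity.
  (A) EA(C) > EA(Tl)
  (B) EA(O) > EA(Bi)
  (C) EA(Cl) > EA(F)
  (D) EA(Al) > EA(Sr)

The general trend: electron affinity increases across a period and decreases down a group.
(A) C (period 2, group 14) vs Tl (period 6, group 13): the stated order agrees with the simple trend.
(B) O (period 2, group 16) vs Bi (period 6, group 15): the stated order agrees with the simple trend.
(C) Cl (period 3, group 17) vs F (period 2, group 17): the stated order contradicts the simple trend.
(D) Al (period 3, group 13) vs Sr (period 5, group 2): the stated order agrees with the simple trend.
The exception is (C): F's small 2p subshell makes the incoming electron feel strong e⁻–e⁻ repulsion, so Cl actually releases more energy on gaining an electron.

(C)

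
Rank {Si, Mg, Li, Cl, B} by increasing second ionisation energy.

IE_2 is the cost of taking one more electron from the +1 cation: Si⁺ still has 3 valence electrons; Mg⁺ still has 1 valence electron; Li⁺ is the bare [He] core; Cl⁺ still has 6 valence electrons; B⁺ still has 2 valence electrons.
Breaking into a closed-shell core is much more expensive than removing a leftover valence electron — Li has the largest IE_2 here.
Valence configurations: Si⁺ [Ne]3s²3p¹, Mg⁺ [Ne]3s¹, Cl⁺ [Ne]3s²3p⁴, B⁺ [He]2s².
Approximate IE_2 values (kJ/mol): Si 1577, Mg 1451, Li 7298, Cl 2298, B 2427.
Overall IE_2 order: Mg < Si < Cl < B < Li.

Mg < Si < Cl < B < Li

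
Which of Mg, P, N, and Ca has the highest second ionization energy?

N

Consider each +1 ion: Mg⁺ still has 1 valence electron; P⁺ still has 4 valence electrons; N⁺ still has 4 valence electrons; Ca⁺ still has 1 valence electron.
All are still removing valence electrons, so compare the +1 ions as you would atoms: IE_2 generally rises across a period (higher Z_eff) and falls down a group (larger shell), subject to the usual subshell exceptions.
Valence configurations: Mg⁺ [Ne]3s¹, P⁺ [Ne]3s²3p², N⁺ [He]2s²2p², Ca⁺ [Ar]4s¹.
Approximate IE_2 values (kJ/mol): Mg 1451, P 1907, N 2856, Ca 1145.
Overall IE_2 order: Ca < Mg < P < N.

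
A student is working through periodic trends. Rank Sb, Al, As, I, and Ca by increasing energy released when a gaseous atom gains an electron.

Electron affinity generally becomes more exothermic across a period toward the halogens and less exothermic down a group.
Neither a single period nor a single group — weigh both effects.
Al > Ca: both effects reinforce here, so Al is clearly the higher of the two.
As > Al: the two effects oppose for this pair; the across-period effect wins (78 vs 42 kJ/mol).
Sb > As: this pair runs against the simple trend — see the exception note.
I > Sb: I lies to the right of Sb in period 5, so the across-period effect alone puts I higher.
Note the exception: Sb has a higher electron affinity than As, contrary to the simple trend — both are half-filled np³, but the pairing/repulsion penalty for the added electron shrinks as the p orbitals become larger and more diffuse down the group, and for Sb that outweighs the weaker nuclear attraction.
Tabulated electron affinity (kJ/mol): Al 42, Ca 2, As 78, Sb 103, I 295.
So from lowest to highest: Ca < Al < As < Sb < I.

Ca < Al < As < Sb < I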